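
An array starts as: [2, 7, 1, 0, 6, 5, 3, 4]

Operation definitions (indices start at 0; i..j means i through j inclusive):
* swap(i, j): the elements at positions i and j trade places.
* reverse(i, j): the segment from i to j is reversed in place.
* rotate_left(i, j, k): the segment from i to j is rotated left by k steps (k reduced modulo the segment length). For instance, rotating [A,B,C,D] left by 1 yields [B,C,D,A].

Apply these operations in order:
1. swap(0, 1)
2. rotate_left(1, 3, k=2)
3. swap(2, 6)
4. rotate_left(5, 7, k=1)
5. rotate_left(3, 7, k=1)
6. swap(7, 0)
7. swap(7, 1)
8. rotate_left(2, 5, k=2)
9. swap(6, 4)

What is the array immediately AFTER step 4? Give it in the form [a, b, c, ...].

After 1 (swap(0, 1)): [7, 2, 1, 0, 6, 5, 3, 4]
After 2 (rotate_left(1, 3, k=2)): [7, 0, 2, 1, 6, 5, 3, 4]
After 3 (swap(2, 6)): [7, 0, 3, 1, 6, 5, 2, 4]
After 4 (rotate_left(5, 7, k=1)): [7, 0, 3, 1, 6, 2, 4, 5]

Answer: [7, 0, 3, 1, 6, 2, 4, 5]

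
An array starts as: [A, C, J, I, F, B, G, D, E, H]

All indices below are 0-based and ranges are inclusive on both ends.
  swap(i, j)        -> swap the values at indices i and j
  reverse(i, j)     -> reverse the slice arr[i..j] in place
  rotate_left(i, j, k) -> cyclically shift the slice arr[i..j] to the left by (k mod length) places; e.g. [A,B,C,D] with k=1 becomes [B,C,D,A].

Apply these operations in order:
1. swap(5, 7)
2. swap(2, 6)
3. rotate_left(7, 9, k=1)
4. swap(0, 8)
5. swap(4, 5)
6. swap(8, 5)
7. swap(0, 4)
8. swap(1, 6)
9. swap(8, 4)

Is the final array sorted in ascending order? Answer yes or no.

Answer: no

Derivation:
After 1 (swap(5, 7)): [A, C, J, I, F, D, G, B, E, H]
After 2 (swap(2, 6)): [A, C, G, I, F, D, J, B, E, H]
After 3 (rotate_left(7, 9, k=1)): [A, C, G, I, F, D, J, E, H, B]
After 4 (swap(0, 8)): [H, C, G, I, F, D, J, E, A, B]
After 5 (swap(4, 5)): [H, C, G, I, D, F, J, E, A, B]
After 6 (swap(8, 5)): [H, C, G, I, D, A, J, E, F, B]
After 7 (swap(0, 4)): [D, C, G, I, H, A, J, E, F, B]
After 8 (swap(1, 6)): [D, J, G, I, H, A, C, E, F, B]
After 9 (swap(8, 4)): [D, J, G, I, F, A, C, E, H, B]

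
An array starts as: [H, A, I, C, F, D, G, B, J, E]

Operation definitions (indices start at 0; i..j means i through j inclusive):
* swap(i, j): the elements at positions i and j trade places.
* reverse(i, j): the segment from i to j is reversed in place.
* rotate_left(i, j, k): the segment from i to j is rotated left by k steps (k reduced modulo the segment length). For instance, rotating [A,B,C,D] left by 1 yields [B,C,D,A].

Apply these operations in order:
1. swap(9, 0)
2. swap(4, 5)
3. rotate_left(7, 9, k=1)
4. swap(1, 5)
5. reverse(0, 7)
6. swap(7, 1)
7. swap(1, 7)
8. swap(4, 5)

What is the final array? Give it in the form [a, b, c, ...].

Answer: [J, G, A, D, I, C, F, E, H, B]

Derivation:
After 1 (swap(9, 0)): [E, A, I, C, F, D, G, B, J, H]
After 2 (swap(4, 5)): [E, A, I, C, D, F, G, B, J, H]
After 3 (rotate_left(7, 9, k=1)): [E, A, I, C, D, F, G, J, H, B]
After 4 (swap(1, 5)): [E, F, I, C, D, A, G, J, H, B]
After 5 (reverse(0, 7)): [J, G, A, D, C, I, F, E, H, B]
After 6 (swap(7, 1)): [J, E, A, D, C, I, F, G, H, B]
After 7 (swap(1, 7)): [J, G, A, D, C, I, F, E, H, B]
After 8 (swap(4, 5)): [J, G, A, D, I, C, F, E, H, B]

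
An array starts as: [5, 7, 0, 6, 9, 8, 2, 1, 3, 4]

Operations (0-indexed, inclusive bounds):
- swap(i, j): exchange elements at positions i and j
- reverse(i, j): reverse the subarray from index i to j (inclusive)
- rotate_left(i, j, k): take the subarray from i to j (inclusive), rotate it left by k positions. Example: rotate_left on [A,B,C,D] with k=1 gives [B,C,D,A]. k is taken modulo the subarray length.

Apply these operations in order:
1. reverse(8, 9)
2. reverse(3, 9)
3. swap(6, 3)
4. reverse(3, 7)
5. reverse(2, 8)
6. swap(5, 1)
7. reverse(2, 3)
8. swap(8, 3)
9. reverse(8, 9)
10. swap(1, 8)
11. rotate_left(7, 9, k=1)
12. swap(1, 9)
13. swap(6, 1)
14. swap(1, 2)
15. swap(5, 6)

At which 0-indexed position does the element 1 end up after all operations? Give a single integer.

After 1 (reverse(8, 9)): [5, 7, 0, 6, 9, 8, 2, 1, 4, 3]
After 2 (reverse(3, 9)): [5, 7, 0, 3, 4, 1, 2, 8, 9, 6]
After 3 (swap(6, 3)): [5, 7, 0, 2, 4, 1, 3, 8, 9, 6]
After 4 (reverse(3, 7)): [5, 7, 0, 8, 3, 1, 4, 2, 9, 6]
After 5 (reverse(2, 8)): [5, 7, 9, 2, 4, 1, 3, 8, 0, 6]
After 6 (swap(5, 1)): [5, 1, 9, 2, 4, 7, 3, 8, 0, 6]
After 7 (reverse(2, 3)): [5, 1, 2, 9, 4, 7, 3, 8, 0, 6]
After 8 (swap(8, 3)): [5, 1, 2, 0, 4, 7, 3, 8, 9, 6]
After 9 (reverse(8, 9)): [5, 1, 2, 0, 4, 7, 3, 8, 6, 9]
After 10 (swap(1, 8)): [5, 6, 2, 0, 4, 7, 3, 8, 1, 9]
After 11 (rotate_left(7, 9, k=1)): [5, 6, 2, 0, 4, 7, 3, 1, 9, 8]
After 12 (swap(1, 9)): [5, 8, 2, 0, 4, 7, 3, 1, 9, 6]
After 13 (swap(6, 1)): [5, 3, 2, 0, 4, 7, 8, 1, 9, 6]
After 14 (swap(1, 2)): [5, 2, 3, 0, 4, 7, 8, 1, 9, 6]
After 15 (swap(5, 6)): [5, 2, 3, 0, 4, 8, 7, 1, 9, 6]

Answer: 7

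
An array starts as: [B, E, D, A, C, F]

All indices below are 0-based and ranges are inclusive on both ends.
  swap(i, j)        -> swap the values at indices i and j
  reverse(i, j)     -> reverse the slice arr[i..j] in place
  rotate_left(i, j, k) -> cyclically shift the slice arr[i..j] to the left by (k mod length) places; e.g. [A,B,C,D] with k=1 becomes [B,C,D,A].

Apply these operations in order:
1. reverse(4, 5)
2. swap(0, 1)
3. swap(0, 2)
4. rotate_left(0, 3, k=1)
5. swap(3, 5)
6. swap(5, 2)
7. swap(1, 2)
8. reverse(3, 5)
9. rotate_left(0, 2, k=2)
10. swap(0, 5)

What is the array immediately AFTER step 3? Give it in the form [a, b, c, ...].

After 1 (reverse(4, 5)): [B, E, D, A, F, C]
After 2 (swap(0, 1)): [E, B, D, A, F, C]
After 3 (swap(0, 2)): [D, B, E, A, F, C]

Answer: [D, B, E, A, F, C]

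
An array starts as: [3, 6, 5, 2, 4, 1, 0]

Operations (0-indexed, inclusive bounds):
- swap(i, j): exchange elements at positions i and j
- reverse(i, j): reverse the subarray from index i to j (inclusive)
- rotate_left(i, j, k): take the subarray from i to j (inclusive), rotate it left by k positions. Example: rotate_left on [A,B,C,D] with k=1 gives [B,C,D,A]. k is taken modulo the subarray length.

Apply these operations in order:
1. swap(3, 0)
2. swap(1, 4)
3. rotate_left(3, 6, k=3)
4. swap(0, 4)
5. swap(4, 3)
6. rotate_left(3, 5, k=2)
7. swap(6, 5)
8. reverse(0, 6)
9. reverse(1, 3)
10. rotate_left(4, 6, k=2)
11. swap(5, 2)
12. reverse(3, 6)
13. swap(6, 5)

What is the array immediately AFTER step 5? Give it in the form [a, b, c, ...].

After 1 (swap(3, 0)): [2, 6, 5, 3, 4, 1, 0]
After 2 (swap(1, 4)): [2, 4, 5, 3, 6, 1, 0]
After 3 (rotate_left(3, 6, k=3)): [2, 4, 5, 0, 3, 6, 1]
After 4 (swap(0, 4)): [3, 4, 5, 0, 2, 6, 1]
After 5 (swap(4, 3)): [3, 4, 5, 2, 0, 6, 1]

Answer: [3, 4, 5, 2, 0, 6, 1]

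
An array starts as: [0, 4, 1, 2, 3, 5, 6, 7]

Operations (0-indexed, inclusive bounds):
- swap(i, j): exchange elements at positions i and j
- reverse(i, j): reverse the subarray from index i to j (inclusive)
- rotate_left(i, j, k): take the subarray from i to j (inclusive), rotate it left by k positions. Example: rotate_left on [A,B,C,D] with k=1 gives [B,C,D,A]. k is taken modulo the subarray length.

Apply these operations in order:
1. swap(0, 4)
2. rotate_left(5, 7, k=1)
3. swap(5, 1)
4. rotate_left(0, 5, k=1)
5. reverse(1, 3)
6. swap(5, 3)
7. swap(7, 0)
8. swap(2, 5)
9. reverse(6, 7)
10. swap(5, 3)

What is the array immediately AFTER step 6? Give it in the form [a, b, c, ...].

Answer: [6, 0, 2, 3, 4, 1, 7, 5]

Derivation:
After 1 (swap(0, 4)): [3, 4, 1, 2, 0, 5, 6, 7]
After 2 (rotate_left(5, 7, k=1)): [3, 4, 1, 2, 0, 6, 7, 5]
After 3 (swap(5, 1)): [3, 6, 1, 2, 0, 4, 7, 5]
After 4 (rotate_left(0, 5, k=1)): [6, 1, 2, 0, 4, 3, 7, 5]
After 5 (reverse(1, 3)): [6, 0, 2, 1, 4, 3, 7, 5]
After 6 (swap(5, 3)): [6, 0, 2, 3, 4, 1, 7, 5]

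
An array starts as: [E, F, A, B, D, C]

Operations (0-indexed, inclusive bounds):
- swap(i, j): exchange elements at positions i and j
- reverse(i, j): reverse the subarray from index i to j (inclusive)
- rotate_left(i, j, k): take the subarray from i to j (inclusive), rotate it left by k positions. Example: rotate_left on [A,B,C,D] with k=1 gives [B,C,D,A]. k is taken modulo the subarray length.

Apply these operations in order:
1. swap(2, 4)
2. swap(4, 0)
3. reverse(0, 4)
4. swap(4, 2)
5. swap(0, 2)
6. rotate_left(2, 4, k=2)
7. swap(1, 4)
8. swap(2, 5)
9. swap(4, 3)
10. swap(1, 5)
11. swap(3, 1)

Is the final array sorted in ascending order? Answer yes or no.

Answer: yes

Derivation:
After 1 (swap(2, 4)): [E, F, D, B, A, C]
After 2 (swap(4, 0)): [A, F, D, B, E, C]
After 3 (reverse(0, 4)): [E, B, D, F, A, C]
After 4 (swap(4, 2)): [E, B, A, F, D, C]
After 5 (swap(0, 2)): [A, B, E, F, D, C]
After 6 (rotate_left(2, 4, k=2)): [A, B, D, E, F, C]
After 7 (swap(1, 4)): [A, F, D, E, B, C]
After 8 (swap(2, 5)): [A, F, C, E, B, D]
After 9 (swap(4, 3)): [A, F, C, B, E, D]
After 10 (swap(1, 5)): [A, D, C, B, E, F]
After 11 (swap(3, 1)): [A, B, C, D, E, F]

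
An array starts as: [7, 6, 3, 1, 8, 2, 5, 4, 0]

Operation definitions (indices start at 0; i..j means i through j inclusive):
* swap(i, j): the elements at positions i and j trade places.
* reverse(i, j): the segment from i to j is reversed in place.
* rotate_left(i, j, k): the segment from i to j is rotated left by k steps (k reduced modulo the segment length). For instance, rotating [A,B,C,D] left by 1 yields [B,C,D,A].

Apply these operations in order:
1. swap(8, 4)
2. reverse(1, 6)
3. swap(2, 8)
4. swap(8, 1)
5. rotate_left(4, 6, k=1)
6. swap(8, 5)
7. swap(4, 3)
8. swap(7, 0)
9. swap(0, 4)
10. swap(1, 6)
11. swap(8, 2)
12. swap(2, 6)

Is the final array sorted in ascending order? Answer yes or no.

Answer: yes

Derivation:
After 1 (swap(8, 4)): [7, 6, 3, 1, 0, 2, 5, 4, 8]
After 2 (reverse(1, 6)): [7, 5, 2, 0, 1, 3, 6, 4, 8]
After 3 (swap(2, 8)): [7, 5, 8, 0, 1, 3, 6, 4, 2]
After 4 (swap(8, 1)): [7, 2, 8, 0, 1, 3, 6, 4, 5]
After 5 (rotate_left(4, 6, k=1)): [7, 2, 8, 0, 3, 6, 1, 4, 5]
After 6 (swap(8, 5)): [7, 2, 8, 0, 3, 5, 1, 4, 6]
After 7 (swap(4, 3)): [7, 2, 8, 3, 0, 5, 1, 4, 6]
After 8 (swap(7, 0)): [4, 2, 8, 3, 0, 5, 1, 7, 6]
After 9 (swap(0, 4)): [0, 2, 8, 3, 4, 5, 1, 7, 6]
After 10 (swap(1, 6)): [0, 1, 8, 3, 4, 5, 2, 7, 6]
After 11 (swap(8, 2)): [0, 1, 6, 3, 4, 5, 2, 7, 8]
After 12 (swap(2, 6)): [0, 1, 2, 3, 4, 5, 6, 7, 8]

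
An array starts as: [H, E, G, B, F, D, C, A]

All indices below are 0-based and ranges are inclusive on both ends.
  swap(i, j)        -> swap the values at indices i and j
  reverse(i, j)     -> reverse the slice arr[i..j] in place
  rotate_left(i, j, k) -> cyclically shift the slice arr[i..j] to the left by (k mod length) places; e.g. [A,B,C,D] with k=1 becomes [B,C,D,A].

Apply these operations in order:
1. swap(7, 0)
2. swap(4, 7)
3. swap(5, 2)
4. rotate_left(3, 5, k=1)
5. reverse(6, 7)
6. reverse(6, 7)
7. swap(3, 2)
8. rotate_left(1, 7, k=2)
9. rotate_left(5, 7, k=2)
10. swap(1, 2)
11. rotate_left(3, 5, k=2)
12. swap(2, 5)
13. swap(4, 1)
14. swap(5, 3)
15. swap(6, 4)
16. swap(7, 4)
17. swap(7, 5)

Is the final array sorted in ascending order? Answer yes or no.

After 1 (swap(7, 0)): [A, E, G, B, F, D, C, H]
After 2 (swap(4, 7)): [A, E, G, B, H, D, C, F]
After 3 (swap(5, 2)): [A, E, D, B, H, G, C, F]
After 4 (rotate_left(3, 5, k=1)): [A, E, D, H, G, B, C, F]
After 5 (reverse(6, 7)): [A, E, D, H, G, B, F, C]
After 6 (reverse(6, 7)): [A, E, D, H, G, B, C, F]
After 7 (swap(3, 2)): [A, E, H, D, G, B, C, F]
After 8 (rotate_left(1, 7, k=2)): [A, D, G, B, C, F, E, H]
After 9 (rotate_left(5, 7, k=2)): [A, D, G, B, C, H, F, E]
After 10 (swap(1, 2)): [A, G, D, B, C, H, F, E]
After 11 (rotate_left(3, 5, k=2)): [A, G, D, H, B, C, F, E]
After 12 (swap(2, 5)): [A, G, C, H, B, D, F, E]
After 13 (swap(4, 1)): [A, B, C, H, G, D, F, E]
After 14 (swap(5, 3)): [A, B, C, D, G, H, F, E]
After 15 (swap(6, 4)): [A, B, C, D, F, H, G, E]
After 16 (swap(7, 4)): [A, B, C, D, E, H, G, F]
After 17 (swap(7, 5)): [A, B, C, D, E, F, G, H]

Answer: yes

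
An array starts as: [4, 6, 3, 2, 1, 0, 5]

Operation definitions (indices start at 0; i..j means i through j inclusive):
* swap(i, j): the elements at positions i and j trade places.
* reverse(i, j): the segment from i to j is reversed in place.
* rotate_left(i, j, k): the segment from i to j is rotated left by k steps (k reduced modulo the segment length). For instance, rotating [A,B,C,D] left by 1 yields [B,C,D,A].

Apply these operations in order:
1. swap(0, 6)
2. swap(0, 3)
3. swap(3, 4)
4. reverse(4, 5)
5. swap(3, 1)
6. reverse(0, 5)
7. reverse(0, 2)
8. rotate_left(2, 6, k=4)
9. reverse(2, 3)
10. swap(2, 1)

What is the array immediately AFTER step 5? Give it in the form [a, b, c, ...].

Answer: [2, 1, 3, 6, 0, 5, 4]

Derivation:
After 1 (swap(0, 6)): [5, 6, 3, 2, 1, 0, 4]
After 2 (swap(0, 3)): [2, 6, 3, 5, 1, 0, 4]
After 3 (swap(3, 4)): [2, 6, 3, 1, 5, 0, 4]
After 4 (reverse(4, 5)): [2, 6, 3, 1, 0, 5, 4]
After 5 (swap(3, 1)): [2, 1, 3, 6, 0, 5, 4]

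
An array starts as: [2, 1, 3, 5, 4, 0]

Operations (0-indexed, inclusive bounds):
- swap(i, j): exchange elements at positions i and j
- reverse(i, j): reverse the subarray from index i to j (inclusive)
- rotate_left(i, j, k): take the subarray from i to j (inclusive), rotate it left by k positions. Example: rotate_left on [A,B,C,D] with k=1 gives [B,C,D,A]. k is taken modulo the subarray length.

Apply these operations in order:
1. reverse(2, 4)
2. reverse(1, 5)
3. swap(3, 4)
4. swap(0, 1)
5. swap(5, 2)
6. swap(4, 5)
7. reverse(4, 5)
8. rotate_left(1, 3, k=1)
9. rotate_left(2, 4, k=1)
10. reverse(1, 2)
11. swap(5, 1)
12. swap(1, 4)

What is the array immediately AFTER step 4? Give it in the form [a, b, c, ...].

After 1 (reverse(2, 4)): [2, 1, 4, 5, 3, 0]
After 2 (reverse(1, 5)): [2, 0, 3, 5, 4, 1]
After 3 (swap(3, 4)): [2, 0, 3, 4, 5, 1]
After 4 (swap(0, 1)): [0, 2, 3, 4, 5, 1]

Answer: [0, 2, 3, 4, 5, 1]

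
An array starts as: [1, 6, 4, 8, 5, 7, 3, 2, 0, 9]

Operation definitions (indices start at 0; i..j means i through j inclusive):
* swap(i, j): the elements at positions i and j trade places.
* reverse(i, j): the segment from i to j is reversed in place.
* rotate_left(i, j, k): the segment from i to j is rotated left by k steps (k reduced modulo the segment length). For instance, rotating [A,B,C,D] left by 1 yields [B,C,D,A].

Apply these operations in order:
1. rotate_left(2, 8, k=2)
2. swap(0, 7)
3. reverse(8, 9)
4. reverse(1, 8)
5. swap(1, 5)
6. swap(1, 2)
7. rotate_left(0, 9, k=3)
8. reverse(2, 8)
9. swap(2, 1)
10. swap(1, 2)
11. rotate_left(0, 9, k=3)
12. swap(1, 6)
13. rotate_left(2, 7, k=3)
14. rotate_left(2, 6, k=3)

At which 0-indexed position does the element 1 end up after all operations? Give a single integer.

After 1 (rotate_left(2, 8, k=2)): [1, 6, 5, 7, 3, 2, 0, 4, 8, 9]
After 2 (swap(0, 7)): [4, 6, 5, 7, 3, 2, 0, 1, 8, 9]
After 3 (reverse(8, 9)): [4, 6, 5, 7, 3, 2, 0, 1, 9, 8]
After 4 (reverse(1, 8)): [4, 9, 1, 0, 2, 3, 7, 5, 6, 8]
After 5 (swap(1, 5)): [4, 3, 1, 0, 2, 9, 7, 5, 6, 8]
After 6 (swap(1, 2)): [4, 1, 3, 0, 2, 9, 7, 5, 6, 8]
After 7 (rotate_left(0, 9, k=3)): [0, 2, 9, 7, 5, 6, 8, 4, 1, 3]
After 8 (reverse(2, 8)): [0, 2, 1, 4, 8, 6, 5, 7, 9, 3]
After 9 (swap(2, 1)): [0, 1, 2, 4, 8, 6, 5, 7, 9, 3]
After 10 (swap(1, 2)): [0, 2, 1, 4, 8, 6, 5, 7, 9, 3]
After 11 (rotate_left(0, 9, k=3)): [4, 8, 6, 5, 7, 9, 3, 0, 2, 1]
After 12 (swap(1, 6)): [4, 3, 6, 5, 7, 9, 8, 0, 2, 1]
After 13 (rotate_left(2, 7, k=3)): [4, 3, 9, 8, 0, 6, 5, 7, 2, 1]
After 14 (rotate_left(2, 6, k=3)): [4, 3, 6, 5, 9, 8, 0, 7, 2, 1]

Answer: 9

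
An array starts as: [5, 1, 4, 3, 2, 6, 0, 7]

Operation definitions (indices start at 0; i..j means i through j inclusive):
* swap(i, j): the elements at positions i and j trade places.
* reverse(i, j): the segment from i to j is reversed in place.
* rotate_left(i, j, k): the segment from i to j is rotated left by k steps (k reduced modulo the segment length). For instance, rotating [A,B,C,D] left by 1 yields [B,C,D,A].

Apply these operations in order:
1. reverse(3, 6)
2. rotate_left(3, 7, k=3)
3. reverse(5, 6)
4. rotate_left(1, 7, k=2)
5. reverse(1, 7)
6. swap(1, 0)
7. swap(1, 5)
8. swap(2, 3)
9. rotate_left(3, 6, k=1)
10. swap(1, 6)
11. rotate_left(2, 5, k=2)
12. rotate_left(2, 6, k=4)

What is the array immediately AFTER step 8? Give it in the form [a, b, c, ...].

After 1 (reverse(3, 6)): [5, 1, 4, 0, 6, 2, 3, 7]
After 2 (rotate_left(3, 7, k=3)): [5, 1, 4, 3, 7, 0, 6, 2]
After 3 (reverse(5, 6)): [5, 1, 4, 3, 7, 6, 0, 2]
After 4 (rotate_left(1, 7, k=2)): [5, 3, 7, 6, 0, 2, 1, 4]
After 5 (reverse(1, 7)): [5, 4, 1, 2, 0, 6, 7, 3]
After 6 (swap(1, 0)): [4, 5, 1, 2, 0, 6, 7, 3]
After 7 (swap(1, 5)): [4, 6, 1, 2, 0, 5, 7, 3]
After 8 (swap(2, 3)): [4, 6, 2, 1, 0, 5, 7, 3]

Answer: [4, 6, 2, 1, 0, 5, 7, 3]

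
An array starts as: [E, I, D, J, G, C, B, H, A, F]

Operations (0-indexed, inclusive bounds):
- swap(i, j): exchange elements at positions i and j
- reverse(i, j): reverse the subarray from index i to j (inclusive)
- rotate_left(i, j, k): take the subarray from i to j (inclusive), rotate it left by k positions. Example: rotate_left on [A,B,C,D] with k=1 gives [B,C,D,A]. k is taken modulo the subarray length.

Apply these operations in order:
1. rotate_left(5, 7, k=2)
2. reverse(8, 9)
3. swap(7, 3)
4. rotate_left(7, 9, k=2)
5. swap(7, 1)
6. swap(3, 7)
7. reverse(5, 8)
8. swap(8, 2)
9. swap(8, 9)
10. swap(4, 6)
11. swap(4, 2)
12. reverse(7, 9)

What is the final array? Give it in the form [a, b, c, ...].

After 1 (rotate_left(5, 7, k=2)): [E, I, D, J, G, H, C, B, A, F]
After 2 (reverse(8, 9)): [E, I, D, J, G, H, C, B, F, A]
After 3 (swap(7, 3)): [E, I, D, B, G, H, C, J, F, A]
After 4 (rotate_left(7, 9, k=2)): [E, I, D, B, G, H, C, A, J, F]
After 5 (swap(7, 1)): [E, A, D, B, G, H, C, I, J, F]
After 6 (swap(3, 7)): [E, A, D, I, G, H, C, B, J, F]
After 7 (reverse(5, 8)): [E, A, D, I, G, J, B, C, H, F]
After 8 (swap(8, 2)): [E, A, H, I, G, J, B, C, D, F]
After 9 (swap(8, 9)): [E, A, H, I, G, J, B, C, F, D]
After 10 (swap(4, 6)): [E, A, H, I, B, J, G, C, F, D]
After 11 (swap(4, 2)): [E, A, B, I, H, J, G, C, F, D]
After 12 (reverse(7, 9)): [E, A, B, I, H, J, G, D, F, C]

Answer: [E, A, B, I, H, J, G, D, F, C]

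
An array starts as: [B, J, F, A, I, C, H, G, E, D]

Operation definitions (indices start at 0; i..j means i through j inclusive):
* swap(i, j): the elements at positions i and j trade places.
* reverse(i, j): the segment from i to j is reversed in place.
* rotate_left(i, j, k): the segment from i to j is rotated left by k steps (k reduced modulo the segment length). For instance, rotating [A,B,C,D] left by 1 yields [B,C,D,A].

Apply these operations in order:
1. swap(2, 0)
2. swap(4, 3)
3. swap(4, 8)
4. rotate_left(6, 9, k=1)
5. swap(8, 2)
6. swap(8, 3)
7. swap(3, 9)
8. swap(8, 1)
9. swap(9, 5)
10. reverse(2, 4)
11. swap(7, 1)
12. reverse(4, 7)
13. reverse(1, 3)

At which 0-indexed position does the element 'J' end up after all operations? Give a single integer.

After 1 (swap(2, 0)): [F, J, B, A, I, C, H, G, E, D]
After 2 (swap(4, 3)): [F, J, B, I, A, C, H, G, E, D]
After 3 (swap(4, 8)): [F, J, B, I, E, C, H, G, A, D]
After 4 (rotate_left(6, 9, k=1)): [F, J, B, I, E, C, G, A, D, H]
After 5 (swap(8, 2)): [F, J, D, I, E, C, G, A, B, H]
After 6 (swap(8, 3)): [F, J, D, B, E, C, G, A, I, H]
After 7 (swap(3, 9)): [F, J, D, H, E, C, G, A, I, B]
After 8 (swap(8, 1)): [F, I, D, H, E, C, G, A, J, B]
After 9 (swap(9, 5)): [F, I, D, H, E, B, G, A, J, C]
After 10 (reverse(2, 4)): [F, I, E, H, D, B, G, A, J, C]
After 11 (swap(7, 1)): [F, A, E, H, D, B, G, I, J, C]
After 12 (reverse(4, 7)): [F, A, E, H, I, G, B, D, J, C]
After 13 (reverse(1, 3)): [F, H, E, A, I, G, B, D, J, C]

Answer: 8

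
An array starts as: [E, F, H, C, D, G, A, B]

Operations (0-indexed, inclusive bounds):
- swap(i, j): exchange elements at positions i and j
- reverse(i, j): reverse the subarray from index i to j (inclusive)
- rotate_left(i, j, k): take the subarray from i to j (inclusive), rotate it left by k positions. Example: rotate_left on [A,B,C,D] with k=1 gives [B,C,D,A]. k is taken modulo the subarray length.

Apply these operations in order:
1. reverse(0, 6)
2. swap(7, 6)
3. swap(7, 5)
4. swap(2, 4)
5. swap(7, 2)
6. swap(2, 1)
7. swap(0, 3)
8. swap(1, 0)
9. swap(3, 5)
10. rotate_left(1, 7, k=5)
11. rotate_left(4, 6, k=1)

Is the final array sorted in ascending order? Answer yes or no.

Answer: no

Derivation:
After 1 (reverse(0, 6)): [A, G, D, C, H, F, E, B]
After 2 (swap(7, 6)): [A, G, D, C, H, F, B, E]
After 3 (swap(7, 5)): [A, G, D, C, H, E, B, F]
After 4 (swap(2, 4)): [A, G, H, C, D, E, B, F]
After 5 (swap(7, 2)): [A, G, F, C, D, E, B, H]
After 6 (swap(2, 1)): [A, F, G, C, D, E, B, H]
After 7 (swap(0, 3)): [C, F, G, A, D, E, B, H]
After 8 (swap(1, 0)): [F, C, G, A, D, E, B, H]
After 9 (swap(3, 5)): [F, C, G, E, D, A, B, H]
After 10 (rotate_left(1, 7, k=5)): [F, B, H, C, G, E, D, A]
After 11 (rotate_left(4, 6, k=1)): [F, B, H, C, E, D, G, A]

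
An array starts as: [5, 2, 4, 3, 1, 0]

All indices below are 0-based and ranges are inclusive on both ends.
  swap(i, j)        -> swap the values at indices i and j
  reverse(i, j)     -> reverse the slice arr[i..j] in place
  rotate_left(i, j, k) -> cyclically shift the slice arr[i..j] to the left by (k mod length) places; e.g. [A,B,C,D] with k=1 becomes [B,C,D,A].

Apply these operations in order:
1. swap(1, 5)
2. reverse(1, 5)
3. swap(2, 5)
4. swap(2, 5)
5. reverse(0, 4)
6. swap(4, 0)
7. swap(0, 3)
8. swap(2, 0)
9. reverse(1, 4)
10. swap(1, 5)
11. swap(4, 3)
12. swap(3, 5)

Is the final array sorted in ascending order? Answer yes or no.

After 1 (swap(1, 5)): [5, 0, 4, 3, 1, 2]
After 2 (reverse(1, 5)): [5, 2, 1, 3, 4, 0]
After 3 (swap(2, 5)): [5, 2, 0, 3, 4, 1]
After 4 (swap(2, 5)): [5, 2, 1, 3, 4, 0]
After 5 (reverse(0, 4)): [4, 3, 1, 2, 5, 0]
After 6 (swap(4, 0)): [5, 3, 1, 2, 4, 0]
After 7 (swap(0, 3)): [2, 3, 1, 5, 4, 0]
After 8 (swap(2, 0)): [1, 3, 2, 5, 4, 0]
After 9 (reverse(1, 4)): [1, 4, 5, 2, 3, 0]
After 10 (swap(1, 5)): [1, 0, 5, 2, 3, 4]
After 11 (swap(4, 3)): [1, 0, 5, 3, 2, 4]
After 12 (swap(3, 5)): [1, 0, 5, 4, 2, 3]

Answer: no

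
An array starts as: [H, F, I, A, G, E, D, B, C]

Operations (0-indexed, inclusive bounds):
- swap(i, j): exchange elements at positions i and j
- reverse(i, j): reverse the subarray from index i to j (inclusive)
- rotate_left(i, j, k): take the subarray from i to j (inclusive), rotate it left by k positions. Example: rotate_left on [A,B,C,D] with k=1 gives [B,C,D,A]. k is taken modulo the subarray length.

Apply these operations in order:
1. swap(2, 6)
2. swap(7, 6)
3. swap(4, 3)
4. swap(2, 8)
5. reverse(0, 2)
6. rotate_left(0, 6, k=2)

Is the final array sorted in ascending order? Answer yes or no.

Answer: no

Derivation:
After 1 (swap(2, 6)): [H, F, D, A, G, E, I, B, C]
After 2 (swap(7, 6)): [H, F, D, A, G, E, B, I, C]
After 3 (swap(4, 3)): [H, F, D, G, A, E, B, I, C]
After 4 (swap(2, 8)): [H, F, C, G, A, E, B, I, D]
After 5 (reverse(0, 2)): [C, F, H, G, A, E, B, I, D]
After 6 (rotate_left(0, 6, k=2)): [H, G, A, E, B, C, F, I, D]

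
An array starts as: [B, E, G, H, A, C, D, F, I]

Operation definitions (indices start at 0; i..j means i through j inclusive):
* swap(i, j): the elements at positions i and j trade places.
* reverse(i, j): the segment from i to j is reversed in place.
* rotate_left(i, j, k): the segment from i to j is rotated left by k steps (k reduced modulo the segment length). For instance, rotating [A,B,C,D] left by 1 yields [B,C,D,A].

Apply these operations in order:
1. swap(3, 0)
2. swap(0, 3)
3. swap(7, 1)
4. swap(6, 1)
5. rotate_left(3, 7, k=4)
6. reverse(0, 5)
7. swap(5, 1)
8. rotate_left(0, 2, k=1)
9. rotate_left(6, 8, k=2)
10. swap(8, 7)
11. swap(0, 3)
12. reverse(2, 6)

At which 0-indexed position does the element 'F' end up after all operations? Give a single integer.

Answer: 7

Derivation:
After 1 (swap(3, 0)): [H, E, G, B, A, C, D, F, I]
After 2 (swap(0, 3)): [B, E, G, H, A, C, D, F, I]
After 3 (swap(7, 1)): [B, F, G, H, A, C, D, E, I]
After 4 (swap(6, 1)): [B, D, G, H, A, C, F, E, I]
After 5 (rotate_left(3, 7, k=4)): [B, D, G, E, H, A, C, F, I]
After 6 (reverse(0, 5)): [A, H, E, G, D, B, C, F, I]
After 7 (swap(5, 1)): [A, B, E, G, D, H, C, F, I]
After 8 (rotate_left(0, 2, k=1)): [B, E, A, G, D, H, C, F, I]
After 9 (rotate_left(6, 8, k=2)): [B, E, A, G, D, H, I, C, F]
After 10 (swap(8, 7)): [B, E, A, G, D, H, I, F, C]
After 11 (swap(0, 3)): [G, E, A, B, D, H, I, F, C]
After 12 (reverse(2, 6)): [G, E, I, H, D, B, A, F, C]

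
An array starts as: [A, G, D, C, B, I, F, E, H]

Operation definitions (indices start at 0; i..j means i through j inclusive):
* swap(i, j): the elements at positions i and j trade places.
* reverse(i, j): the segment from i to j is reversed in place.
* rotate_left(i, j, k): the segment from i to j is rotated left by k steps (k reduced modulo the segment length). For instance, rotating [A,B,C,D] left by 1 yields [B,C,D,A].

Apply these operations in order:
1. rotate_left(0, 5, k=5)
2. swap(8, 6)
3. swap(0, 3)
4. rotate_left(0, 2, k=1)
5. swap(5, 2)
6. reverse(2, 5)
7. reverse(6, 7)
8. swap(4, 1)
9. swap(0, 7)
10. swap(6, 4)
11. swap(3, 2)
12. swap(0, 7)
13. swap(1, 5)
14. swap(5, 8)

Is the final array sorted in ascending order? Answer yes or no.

After 1 (rotate_left(0, 5, k=5)): [I, A, G, D, C, B, F, E, H]
After 2 (swap(8, 6)): [I, A, G, D, C, B, H, E, F]
After 3 (swap(0, 3)): [D, A, G, I, C, B, H, E, F]
After 4 (rotate_left(0, 2, k=1)): [A, G, D, I, C, B, H, E, F]
After 5 (swap(5, 2)): [A, G, B, I, C, D, H, E, F]
After 6 (reverse(2, 5)): [A, G, D, C, I, B, H, E, F]
After 7 (reverse(6, 7)): [A, G, D, C, I, B, E, H, F]
After 8 (swap(4, 1)): [A, I, D, C, G, B, E, H, F]
After 9 (swap(0, 7)): [H, I, D, C, G, B, E, A, F]
After 10 (swap(6, 4)): [H, I, D, C, E, B, G, A, F]
After 11 (swap(3, 2)): [H, I, C, D, E, B, G, A, F]
After 12 (swap(0, 7)): [A, I, C, D, E, B, G, H, F]
After 13 (swap(1, 5)): [A, B, C, D, E, I, G, H, F]
After 14 (swap(5, 8)): [A, B, C, D, E, F, G, H, I]

Answer: yes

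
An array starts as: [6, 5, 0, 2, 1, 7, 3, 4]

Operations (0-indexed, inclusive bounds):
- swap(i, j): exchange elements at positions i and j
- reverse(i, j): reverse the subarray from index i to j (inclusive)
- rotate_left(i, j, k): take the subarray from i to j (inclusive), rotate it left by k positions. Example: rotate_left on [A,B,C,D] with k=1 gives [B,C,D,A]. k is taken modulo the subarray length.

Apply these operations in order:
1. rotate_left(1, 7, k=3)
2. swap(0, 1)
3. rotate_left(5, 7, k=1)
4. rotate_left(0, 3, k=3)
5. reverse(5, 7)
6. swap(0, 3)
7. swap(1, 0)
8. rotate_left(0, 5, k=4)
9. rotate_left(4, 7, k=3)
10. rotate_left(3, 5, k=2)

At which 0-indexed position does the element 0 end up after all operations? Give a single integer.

After 1 (rotate_left(1, 7, k=3)): [6, 1, 7, 3, 4, 5, 0, 2]
After 2 (swap(0, 1)): [1, 6, 7, 3, 4, 5, 0, 2]
After 3 (rotate_left(5, 7, k=1)): [1, 6, 7, 3, 4, 0, 2, 5]
After 4 (rotate_left(0, 3, k=3)): [3, 1, 6, 7, 4, 0, 2, 5]
After 5 (reverse(5, 7)): [3, 1, 6, 7, 4, 5, 2, 0]
After 6 (swap(0, 3)): [7, 1, 6, 3, 4, 5, 2, 0]
After 7 (swap(1, 0)): [1, 7, 6, 3, 4, 5, 2, 0]
After 8 (rotate_left(0, 5, k=4)): [4, 5, 1, 7, 6, 3, 2, 0]
After 9 (rotate_left(4, 7, k=3)): [4, 5, 1, 7, 0, 6, 3, 2]
After 10 (rotate_left(3, 5, k=2)): [4, 5, 1, 6, 7, 0, 3, 2]

Answer: 5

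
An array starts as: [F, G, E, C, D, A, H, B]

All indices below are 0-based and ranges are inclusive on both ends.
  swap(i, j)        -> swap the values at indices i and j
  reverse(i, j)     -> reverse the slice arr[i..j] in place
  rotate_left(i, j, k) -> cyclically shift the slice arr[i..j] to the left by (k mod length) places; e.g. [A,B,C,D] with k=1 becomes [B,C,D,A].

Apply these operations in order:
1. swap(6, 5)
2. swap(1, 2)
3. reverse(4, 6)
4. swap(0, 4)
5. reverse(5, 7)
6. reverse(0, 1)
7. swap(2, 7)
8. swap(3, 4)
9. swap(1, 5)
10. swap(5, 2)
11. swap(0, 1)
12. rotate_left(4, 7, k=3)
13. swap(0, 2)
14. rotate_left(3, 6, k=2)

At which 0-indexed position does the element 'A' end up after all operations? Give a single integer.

Answer: 0

Derivation:
After 1 (swap(6, 5)): [F, G, E, C, D, H, A, B]
After 2 (swap(1, 2)): [F, E, G, C, D, H, A, B]
After 3 (reverse(4, 6)): [F, E, G, C, A, H, D, B]
After 4 (swap(0, 4)): [A, E, G, C, F, H, D, B]
After 5 (reverse(5, 7)): [A, E, G, C, F, B, D, H]
After 6 (reverse(0, 1)): [E, A, G, C, F, B, D, H]
After 7 (swap(2, 7)): [E, A, H, C, F, B, D, G]
After 8 (swap(3, 4)): [E, A, H, F, C, B, D, G]
After 9 (swap(1, 5)): [E, B, H, F, C, A, D, G]
After 10 (swap(5, 2)): [E, B, A, F, C, H, D, G]
After 11 (swap(0, 1)): [B, E, A, F, C, H, D, G]
After 12 (rotate_left(4, 7, k=3)): [B, E, A, F, G, C, H, D]
After 13 (swap(0, 2)): [A, E, B, F, G, C, H, D]
After 14 (rotate_left(3, 6, k=2)): [A, E, B, C, H, F, G, D]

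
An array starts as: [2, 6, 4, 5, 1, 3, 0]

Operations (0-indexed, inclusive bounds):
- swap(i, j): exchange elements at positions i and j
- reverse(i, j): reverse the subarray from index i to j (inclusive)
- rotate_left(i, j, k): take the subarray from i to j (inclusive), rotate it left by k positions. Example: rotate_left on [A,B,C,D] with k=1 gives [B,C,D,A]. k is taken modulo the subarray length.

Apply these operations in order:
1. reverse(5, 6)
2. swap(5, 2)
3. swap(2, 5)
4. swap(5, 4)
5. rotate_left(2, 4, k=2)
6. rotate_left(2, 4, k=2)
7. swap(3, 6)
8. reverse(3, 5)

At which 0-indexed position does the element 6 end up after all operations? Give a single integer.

Answer: 1

Derivation:
After 1 (reverse(5, 6)): [2, 6, 4, 5, 1, 0, 3]
After 2 (swap(5, 2)): [2, 6, 0, 5, 1, 4, 3]
After 3 (swap(2, 5)): [2, 6, 4, 5, 1, 0, 3]
After 4 (swap(5, 4)): [2, 6, 4, 5, 0, 1, 3]
After 5 (rotate_left(2, 4, k=2)): [2, 6, 0, 4, 5, 1, 3]
After 6 (rotate_left(2, 4, k=2)): [2, 6, 5, 0, 4, 1, 3]
After 7 (swap(3, 6)): [2, 6, 5, 3, 4, 1, 0]
After 8 (reverse(3, 5)): [2, 6, 5, 1, 4, 3, 0]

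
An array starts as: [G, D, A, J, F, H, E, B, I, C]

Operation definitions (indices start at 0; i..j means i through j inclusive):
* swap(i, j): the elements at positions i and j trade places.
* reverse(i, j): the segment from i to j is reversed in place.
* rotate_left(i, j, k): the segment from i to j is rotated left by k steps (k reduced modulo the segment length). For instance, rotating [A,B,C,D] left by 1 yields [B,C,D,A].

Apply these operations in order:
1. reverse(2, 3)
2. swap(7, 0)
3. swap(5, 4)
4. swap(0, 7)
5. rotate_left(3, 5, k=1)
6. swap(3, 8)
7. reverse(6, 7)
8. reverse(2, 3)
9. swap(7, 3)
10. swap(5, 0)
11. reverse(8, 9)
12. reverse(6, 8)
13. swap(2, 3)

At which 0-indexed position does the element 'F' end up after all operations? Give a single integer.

Answer: 4

Derivation:
After 1 (reverse(2, 3)): [G, D, J, A, F, H, E, B, I, C]
After 2 (swap(7, 0)): [B, D, J, A, F, H, E, G, I, C]
After 3 (swap(5, 4)): [B, D, J, A, H, F, E, G, I, C]
After 4 (swap(0, 7)): [G, D, J, A, H, F, E, B, I, C]
After 5 (rotate_left(3, 5, k=1)): [G, D, J, H, F, A, E, B, I, C]
After 6 (swap(3, 8)): [G, D, J, I, F, A, E, B, H, C]
After 7 (reverse(6, 7)): [G, D, J, I, F, A, B, E, H, C]
After 8 (reverse(2, 3)): [G, D, I, J, F, A, B, E, H, C]
After 9 (swap(7, 3)): [G, D, I, E, F, A, B, J, H, C]
After 10 (swap(5, 0)): [A, D, I, E, F, G, B, J, H, C]
After 11 (reverse(8, 9)): [A, D, I, E, F, G, B, J, C, H]
After 12 (reverse(6, 8)): [A, D, I, E, F, G, C, J, B, H]
After 13 (swap(2, 3)): [A, D, E, I, F, G, C, J, B, H]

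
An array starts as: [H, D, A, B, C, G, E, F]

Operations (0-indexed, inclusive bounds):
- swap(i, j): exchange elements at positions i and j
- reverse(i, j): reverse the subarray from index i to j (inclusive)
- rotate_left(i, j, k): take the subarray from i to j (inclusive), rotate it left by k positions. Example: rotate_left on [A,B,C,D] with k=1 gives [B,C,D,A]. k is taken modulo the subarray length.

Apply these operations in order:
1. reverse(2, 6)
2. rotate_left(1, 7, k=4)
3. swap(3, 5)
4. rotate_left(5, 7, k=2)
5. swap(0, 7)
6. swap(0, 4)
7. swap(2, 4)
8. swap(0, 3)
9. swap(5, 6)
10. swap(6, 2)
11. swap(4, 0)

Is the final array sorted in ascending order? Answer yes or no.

After 1 (reverse(2, 6)): [H, D, E, G, C, B, A, F]
After 2 (rotate_left(1, 7, k=4)): [H, B, A, F, D, E, G, C]
After 3 (swap(3, 5)): [H, B, A, E, D, F, G, C]
After 4 (rotate_left(5, 7, k=2)): [H, B, A, E, D, C, F, G]
After 5 (swap(0, 7)): [G, B, A, E, D, C, F, H]
After 6 (swap(0, 4)): [D, B, A, E, G, C, F, H]
After 7 (swap(2, 4)): [D, B, G, E, A, C, F, H]
After 8 (swap(0, 3)): [E, B, G, D, A, C, F, H]
After 9 (swap(5, 6)): [E, B, G, D, A, F, C, H]
After 10 (swap(6, 2)): [E, B, C, D, A, F, G, H]
After 11 (swap(4, 0)): [A, B, C, D, E, F, G, H]

Answer: yes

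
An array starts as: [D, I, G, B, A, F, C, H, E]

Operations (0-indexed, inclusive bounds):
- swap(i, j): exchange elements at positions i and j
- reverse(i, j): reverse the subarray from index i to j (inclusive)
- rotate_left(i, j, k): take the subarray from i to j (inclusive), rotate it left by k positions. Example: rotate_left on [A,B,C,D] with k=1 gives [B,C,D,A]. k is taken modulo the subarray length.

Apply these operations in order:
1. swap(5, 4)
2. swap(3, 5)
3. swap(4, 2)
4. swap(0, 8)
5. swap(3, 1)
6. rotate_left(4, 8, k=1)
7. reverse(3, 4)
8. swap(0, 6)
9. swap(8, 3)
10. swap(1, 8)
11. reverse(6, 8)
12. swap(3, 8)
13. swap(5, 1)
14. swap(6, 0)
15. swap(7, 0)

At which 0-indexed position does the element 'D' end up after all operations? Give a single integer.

After 1 (swap(5, 4)): [D, I, G, B, F, A, C, H, E]
After 2 (swap(3, 5)): [D, I, G, A, F, B, C, H, E]
After 3 (swap(4, 2)): [D, I, F, A, G, B, C, H, E]
After 4 (swap(0, 8)): [E, I, F, A, G, B, C, H, D]
After 5 (swap(3, 1)): [E, A, F, I, G, B, C, H, D]
After 6 (rotate_left(4, 8, k=1)): [E, A, F, I, B, C, H, D, G]
After 7 (reverse(3, 4)): [E, A, F, B, I, C, H, D, G]
After 8 (swap(0, 6)): [H, A, F, B, I, C, E, D, G]
After 9 (swap(8, 3)): [H, A, F, G, I, C, E, D, B]
After 10 (swap(1, 8)): [H, B, F, G, I, C, E, D, A]
After 11 (reverse(6, 8)): [H, B, F, G, I, C, A, D, E]
After 12 (swap(3, 8)): [H, B, F, E, I, C, A, D, G]
After 13 (swap(5, 1)): [H, C, F, E, I, B, A, D, G]
After 14 (swap(6, 0)): [A, C, F, E, I, B, H, D, G]
After 15 (swap(7, 0)): [D, C, F, E, I, B, H, A, G]

Answer: 0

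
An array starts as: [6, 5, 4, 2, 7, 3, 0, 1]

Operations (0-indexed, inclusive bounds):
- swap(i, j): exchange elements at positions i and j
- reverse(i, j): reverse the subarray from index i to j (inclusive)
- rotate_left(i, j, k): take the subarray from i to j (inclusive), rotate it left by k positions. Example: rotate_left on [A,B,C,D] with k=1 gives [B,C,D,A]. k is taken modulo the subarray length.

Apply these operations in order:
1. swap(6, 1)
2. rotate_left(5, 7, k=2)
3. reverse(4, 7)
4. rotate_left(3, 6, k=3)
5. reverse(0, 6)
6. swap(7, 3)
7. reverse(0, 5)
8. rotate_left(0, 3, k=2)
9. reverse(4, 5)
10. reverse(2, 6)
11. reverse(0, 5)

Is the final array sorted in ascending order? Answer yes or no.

Answer: no

Derivation:
After 1 (swap(6, 1)): [6, 0, 4, 2, 7, 3, 5, 1]
After 2 (rotate_left(5, 7, k=2)): [6, 0, 4, 2, 7, 1, 3, 5]
After 3 (reverse(4, 7)): [6, 0, 4, 2, 5, 3, 1, 7]
After 4 (rotate_left(3, 6, k=3)): [6, 0, 4, 1, 2, 5, 3, 7]
After 5 (reverse(0, 6)): [3, 5, 2, 1, 4, 0, 6, 7]
After 6 (swap(7, 3)): [3, 5, 2, 7, 4, 0, 6, 1]
After 7 (reverse(0, 5)): [0, 4, 7, 2, 5, 3, 6, 1]
After 8 (rotate_left(0, 3, k=2)): [7, 2, 0, 4, 5, 3, 6, 1]
After 9 (reverse(4, 5)): [7, 2, 0, 4, 3, 5, 6, 1]
After 10 (reverse(2, 6)): [7, 2, 6, 5, 3, 4, 0, 1]
After 11 (reverse(0, 5)): [4, 3, 5, 6, 2, 7, 0, 1]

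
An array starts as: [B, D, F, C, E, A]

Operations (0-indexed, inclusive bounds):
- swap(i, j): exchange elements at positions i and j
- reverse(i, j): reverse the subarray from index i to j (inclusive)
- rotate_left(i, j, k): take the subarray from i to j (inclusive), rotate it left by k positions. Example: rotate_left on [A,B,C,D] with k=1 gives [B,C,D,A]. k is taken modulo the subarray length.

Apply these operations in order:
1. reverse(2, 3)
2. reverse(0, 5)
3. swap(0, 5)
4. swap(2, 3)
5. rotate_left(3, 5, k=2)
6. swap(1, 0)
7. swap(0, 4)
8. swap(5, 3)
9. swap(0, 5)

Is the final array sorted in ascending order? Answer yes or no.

After 1 (reverse(2, 3)): [B, D, C, F, E, A]
After 2 (reverse(0, 5)): [A, E, F, C, D, B]
After 3 (swap(0, 5)): [B, E, F, C, D, A]
After 4 (swap(2, 3)): [B, E, C, F, D, A]
After 5 (rotate_left(3, 5, k=2)): [B, E, C, A, F, D]
After 6 (swap(1, 0)): [E, B, C, A, F, D]
After 7 (swap(0, 4)): [F, B, C, A, E, D]
After 8 (swap(5, 3)): [F, B, C, D, E, A]
After 9 (swap(0, 5)): [A, B, C, D, E, F]

Answer: yes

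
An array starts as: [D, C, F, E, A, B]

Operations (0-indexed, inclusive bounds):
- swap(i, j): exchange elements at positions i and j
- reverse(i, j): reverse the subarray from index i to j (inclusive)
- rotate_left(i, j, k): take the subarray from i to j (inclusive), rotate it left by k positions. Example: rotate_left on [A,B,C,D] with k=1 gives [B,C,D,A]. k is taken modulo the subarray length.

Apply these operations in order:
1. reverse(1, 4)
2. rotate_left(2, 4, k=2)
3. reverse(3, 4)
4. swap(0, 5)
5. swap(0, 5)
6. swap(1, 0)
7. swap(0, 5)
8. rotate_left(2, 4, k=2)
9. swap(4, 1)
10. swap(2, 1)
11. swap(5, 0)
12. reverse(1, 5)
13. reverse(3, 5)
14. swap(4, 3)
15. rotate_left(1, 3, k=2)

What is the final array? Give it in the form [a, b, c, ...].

After 1 (reverse(1, 4)): [D, A, E, F, C, B]
After 2 (rotate_left(2, 4, k=2)): [D, A, C, E, F, B]
After 3 (reverse(3, 4)): [D, A, C, F, E, B]
After 4 (swap(0, 5)): [B, A, C, F, E, D]
After 5 (swap(0, 5)): [D, A, C, F, E, B]
After 6 (swap(1, 0)): [A, D, C, F, E, B]
After 7 (swap(0, 5)): [B, D, C, F, E, A]
After 8 (rotate_left(2, 4, k=2)): [B, D, E, C, F, A]
After 9 (swap(4, 1)): [B, F, E, C, D, A]
After 10 (swap(2, 1)): [B, E, F, C, D, A]
After 11 (swap(5, 0)): [A, E, F, C, D, B]
After 12 (reverse(1, 5)): [A, B, D, C, F, E]
After 13 (reverse(3, 5)): [A, B, D, E, F, C]
After 14 (swap(4, 3)): [A, B, D, F, E, C]
After 15 (rotate_left(1, 3, k=2)): [A, F, B, D, E, C]

Answer: [A, F, B, D, E, C]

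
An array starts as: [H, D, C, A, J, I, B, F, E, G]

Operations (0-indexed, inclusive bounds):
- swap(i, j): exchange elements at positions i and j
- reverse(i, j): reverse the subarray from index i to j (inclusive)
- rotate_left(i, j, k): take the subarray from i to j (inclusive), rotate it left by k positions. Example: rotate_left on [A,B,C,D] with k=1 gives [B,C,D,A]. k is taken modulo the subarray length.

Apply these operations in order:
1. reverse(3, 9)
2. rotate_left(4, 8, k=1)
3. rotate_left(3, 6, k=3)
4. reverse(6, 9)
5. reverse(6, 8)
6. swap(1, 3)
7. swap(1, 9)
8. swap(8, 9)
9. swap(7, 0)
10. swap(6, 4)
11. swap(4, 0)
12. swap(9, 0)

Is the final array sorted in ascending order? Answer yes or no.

After 1 (reverse(3, 9)): [H, D, C, G, E, F, B, I, J, A]
After 2 (rotate_left(4, 8, k=1)): [H, D, C, G, F, B, I, J, E, A]
After 3 (rotate_left(3, 6, k=3)): [H, D, C, I, G, F, B, J, E, A]
After 4 (reverse(6, 9)): [H, D, C, I, G, F, A, E, J, B]
After 5 (reverse(6, 8)): [H, D, C, I, G, F, J, E, A, B]
After 6 (swap(1, 3)): [H, I, C, D, G, F, J, E, A, B]
After 7 (swap(1, 9)): [H, B, C, D, G, F, J, E, A, I]
After 8 (swap(8, 9)): [H, B, C, D, G, F, J, E, I, A]
After 9 (swap(7, 0)): [E, B, C, D, G, F, J, H, I, A]
After 10 (swap(6, 4)): [E, B, C, D, J, F, G, H, I, A]
After 11 (swap(4, 0)): [J, B, C, D, E, F, G, H, I, A]
After 12 (swap(9, 0)): [A, B, C, D, E, F, G, H, I, J]

Answer: yes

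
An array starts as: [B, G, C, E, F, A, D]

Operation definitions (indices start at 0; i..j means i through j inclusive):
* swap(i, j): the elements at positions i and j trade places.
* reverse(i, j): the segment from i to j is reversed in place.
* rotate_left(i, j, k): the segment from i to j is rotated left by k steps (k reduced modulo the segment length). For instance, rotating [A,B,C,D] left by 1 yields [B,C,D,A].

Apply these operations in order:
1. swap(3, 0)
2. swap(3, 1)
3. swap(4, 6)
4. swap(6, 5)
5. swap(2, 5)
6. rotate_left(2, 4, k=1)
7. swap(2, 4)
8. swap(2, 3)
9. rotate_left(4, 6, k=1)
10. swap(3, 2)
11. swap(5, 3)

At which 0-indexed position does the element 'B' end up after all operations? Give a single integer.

Answer: 1

Derivation:
After 1 (swap(3, 0)): [E, G, C, B, F, A, D]
After 2 (swap(3, 1)): [E, B, C, G, F, A, D]
After 3 (swap(4, 6)): [E, B, C, G, D, A, F]
After 4 (swap(6, 5)): [E, B, C, G, D, F, A]
After 5 (swap(2, 5)): [E, B, F, G, D, C, A]
After 6 (rotate_left(2, 4, k=1)): [E, B, G, D, F, C, A]
After 7 (swap(2, 4)): [E, B, F, D, G, C, A]
After 8 (swap(2, 3)): [E, B, D, F, G, C, A]
After 9 (rotate_left(4, 6, k=1)): [E, B, D, F, C, A, G]
After 10 (swap(3, 2)): [E, B, F, D, C, A, G]
After 11 (swap(5, 3)): [E, B, F, A, C, D, G]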